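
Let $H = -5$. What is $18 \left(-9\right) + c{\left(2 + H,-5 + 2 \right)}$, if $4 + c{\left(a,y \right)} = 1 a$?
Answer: $-169$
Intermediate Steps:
$c{\left(a,y \right)} = -4 + a$ ($c{\left(a,y \right)} = -4 + 1 a = -4 + a$)
$18 \left(-9\right) + c{\left(2 + H,-5 + 2 \right)} = 18 \left(-9\right) + \left(-4 + \left(2 - 5\right)\right) = -162 - 7 = -169$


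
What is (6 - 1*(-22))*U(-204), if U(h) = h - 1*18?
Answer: -6216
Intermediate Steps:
U(h) = -18 + h (U(h) = h - 18 = -18 + h)
(6 - 1*(-22))*U(-204) = (6 - 1*(-22))*(-18 - 204) = (6 + 22)*(-222) = 28*(-222) = -6216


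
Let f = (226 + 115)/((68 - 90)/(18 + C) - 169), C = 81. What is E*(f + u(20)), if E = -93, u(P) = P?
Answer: -2547363/1523 ≈ -1672.6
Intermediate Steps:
f = -3069/1523 (f = (226 + 115)/((68 - 90)/(18 + 81) - 169) = 341/(-22/99 - 169) = 341/(-22*1/99 - 169) = 341/(-2/9 - 169) = 341/(-1523/9) = 341*(-9/1523) = -3069/1523 ≈ -2.0151)
E*(f + u(20)) = -93*(-3069/1523 + 20) = -93*27391/1523 = -2547363/1523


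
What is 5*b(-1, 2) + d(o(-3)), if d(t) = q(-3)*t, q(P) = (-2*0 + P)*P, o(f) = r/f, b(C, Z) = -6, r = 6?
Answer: -48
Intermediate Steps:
o(f) = 6/f
q(P) = P**2 (q(P) = (0 + P)*P = P*P = P**2)
d(t) = 9*t (d(t) = (-3)**2*t = 9*t)
5*b(-1, 2) + d(o(-3)) = 5*(-6) + 9*(6/(-3)) = -30 + 9*(6*(-1/3)) = -30 + 9*(-2) = -30 - 18 = -48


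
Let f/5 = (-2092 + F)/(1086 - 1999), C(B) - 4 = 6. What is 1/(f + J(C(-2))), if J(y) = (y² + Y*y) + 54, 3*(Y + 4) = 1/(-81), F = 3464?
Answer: 221859/23615816 ≈ 0.0093945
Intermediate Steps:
C(B) = 10 (C(B) = 4 + 6 = 10)
Y = -973/243 (Y = -4 + (⅓)/(-81) = -4 + (⅓)*(-1/81) = -4 - 1/243 = -973/243 ≈ -4.0041)
f = -6860/913 (f = 5*((-2092 + 3464)/(1086 - 1999)) = 5*(1372/(-913)) = 5*(1372*(-1/913)) = 5*(-1372/913) = -6860/913 ≈ -7.5137)
J(y) = 54 + y² - 973*y/243 (J(y) = (y² - 973*y/243) + 54 = 54 + y² - 973*y/243)
1/(f + J(C(-2))) = 1/(-6860/913 + (54 + 10² - 973/243*10)) = 1/(-6860/913 + (54 + 100 - 9730/243)) = 1/(-6860/913 + 27692/243) = 1/(23615816/221859) = 221859/23615816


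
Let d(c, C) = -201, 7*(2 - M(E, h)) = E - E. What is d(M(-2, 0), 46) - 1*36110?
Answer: -36311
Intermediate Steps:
M(E, h) = 2 (M(E, h) = 2 - (E - E)/7 = 2 - ⅐*0 = 2 + 0 = 2)
d(M(-2, 0), 46) - 1*36110 = -201 - 1*36110 = -201 - 36110 = -36311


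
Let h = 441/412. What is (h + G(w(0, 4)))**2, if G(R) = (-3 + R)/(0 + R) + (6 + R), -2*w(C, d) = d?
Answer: 9728161/169744 ≈ 57.311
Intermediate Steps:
w(C, d) = -d/2
G(R) = 6 + R + (-3 + R)/R (G(R) = (-3 + R)/R + (6 + R) = 6 + R + (-3 + R)/R)
h = 441/412 (h = 441*(1/412) = 441/412 ≈ 1.0704)
(h + G(w(0, 4)))**2 = (441/412 + (7 - 1/2*4 - 3/((-1/2*4))))**2 = (441/412 + (7 - 2 - 3/(-2)))**2 = (441/412 + (7 - 2 - 3*(-1/2)))**2 = (441/412 + (7 - 2 + 3/2))**2 = (441/412 + 13/2)**2 = (3119/412)**2 = 9728161/169744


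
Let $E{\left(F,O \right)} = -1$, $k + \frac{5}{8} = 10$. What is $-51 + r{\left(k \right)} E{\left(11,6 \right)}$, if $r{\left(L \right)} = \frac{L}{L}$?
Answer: $-52$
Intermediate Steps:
$k = \frac{75}{8}$ ($k = - \frac{5}{8} + 10 = \frac{75}{8} \approx 9.375$)
$r{\left(L \right)} = 1$
$-51 + r{\left(k \right)} E{\left(11,6 \right)} = -51 + 1 \left(-1\right) = -51 - 1 = -52$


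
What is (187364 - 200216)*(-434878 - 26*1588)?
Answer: 6119685432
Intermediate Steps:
(187364 - 200216)*(-434878 - 26*1588) = -12852*(-434878 - 41288) = -12852*(-476166) = 6119685432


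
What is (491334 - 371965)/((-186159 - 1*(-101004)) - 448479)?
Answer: -119369/533634 ≈ -0.22369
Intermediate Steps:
(491334 - 371965)/((-186159 - 1*(-101004)) - 448479) = 119369/((-186159 + 101004) - 448479) = 119369/(-85155 - 448479) = 119369/(-533634) = 119369*(-1/533634) = -119369/533634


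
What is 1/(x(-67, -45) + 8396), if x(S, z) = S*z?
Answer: 1/11411 ≈ 8.7635e-5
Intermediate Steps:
1/(x(-67, -45) + 8396) = 1/(-67*(-45) + 8396) = 1/(3015 + 8396) = 1/11411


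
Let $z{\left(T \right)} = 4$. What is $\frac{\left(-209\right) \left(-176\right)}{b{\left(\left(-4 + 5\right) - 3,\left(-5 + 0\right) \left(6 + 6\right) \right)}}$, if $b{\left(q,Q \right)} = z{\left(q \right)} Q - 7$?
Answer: $- \frac{1936}{13} \approx -148.92$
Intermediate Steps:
$b{\left(q,Q \right)} = -7 + 4 Q$ ($b{\left(q,Q \right)} = 4 Q - 7 = -7 + 4 Q$)
$\frac{\left(-209\right) \left(-176\right)}{b{\left(\left(-4 + 5\right) - 3,\left(-5 + 0\right) \left(6 + 6\right) \right)}} = \frac{\left(-209\right) \left(-176\right)}{-7 + 4 \left(-5 + 0\right) \left(6 + 6\right)} = \frac{36784}{-7 + 4 \left(\left(-5\right) 12\right)} = \frac{36784}{-7 + 4 \left(-60\right)} = \frac{36784}{-7 - 240} = \frac{36784}{-247} = 36784 \left(- \frac{1}{247}\right) = - \frac{1936}{13}$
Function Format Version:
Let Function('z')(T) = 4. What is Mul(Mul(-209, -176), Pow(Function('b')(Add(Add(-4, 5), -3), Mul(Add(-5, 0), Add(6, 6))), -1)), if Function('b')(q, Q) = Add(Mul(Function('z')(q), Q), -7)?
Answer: Rational(-1936, 13) ≈ -148.92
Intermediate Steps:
Function('b')(q, Q) = Add(-7, Mul(4, Q)) (Function('b')(q, Q) = Add(Mul(4, Q), -7) = Add(-7, Mul(4, Q)))
Mul(Mul(-209, -176), Pow(Function('b')(Add(Add(-4, 5), -3), Mul(Add(-5, 0), Add(6, 6))), -1)) = Mul(Mul(-209, -176), Pow(Add(-7, Mul(4, Mul(Add(-5, 0), Add(6, 6)))), -1)) = Mul(36784, Pow(Add(-7, Mul(4, Mul(-5, 12))), -1)) = Mul(36784, Pow(Add(-7, Mul(4, -60)), -1)) = Mul(36784, Pow(Add(-7, -240), -1)) = Mul(36784, Pow(-247, -1)) = Mul(36784, Rational(-1, 247)) = Rational(-1936, 13)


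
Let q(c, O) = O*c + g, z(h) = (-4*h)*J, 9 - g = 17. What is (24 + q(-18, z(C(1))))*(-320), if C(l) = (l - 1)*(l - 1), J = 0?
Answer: -5120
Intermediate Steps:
C(l) = (-1 + l)**2 (C(l) = (-1 + l)*(-1 + l) = (-1 + l)**2)
g = -8 (g = 9 - 1*17 = 9 - 17 = -8)
z(h) = 0 (z(h) = -4*h*0 = 0)
q(c, O) = -8 + O*c (q(c, O) = O*c - 8 = -8 + O*c)
(24 + q(-18, z(C(1))))*(-320) = (24 + (-8 + 0*(-18)))*(-320) = (24 + (-8 + 0))*(-320) = (24 - 8)*(-320) = 16*(-320) = -5120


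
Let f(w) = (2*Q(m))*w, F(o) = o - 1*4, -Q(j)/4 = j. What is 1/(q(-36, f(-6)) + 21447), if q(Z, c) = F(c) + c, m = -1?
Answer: 1/21347 ≈ 4.6845e-5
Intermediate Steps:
Q(j) = -4*j
F(o) = -4 + o (F(o) = o - 4 = -4 + o)
f(w) = 8*w (f(w) = (2*(-4*(-1)))*w = (2*4)*w = 8*w)
q(Z, c) = -4 + 2*c (q(Z, c) = (-4 + c) + c = -4 + 2*c)
1/(q(-36, f(-6)) + 21447) = 1/((-4 + 2*(8*(-6))) + 21447) = 1/((-4 + 2*(-48)) + 21447) = 1/((-4 - 96) + 21447) = 1/(-100 + 21447) = 1/21347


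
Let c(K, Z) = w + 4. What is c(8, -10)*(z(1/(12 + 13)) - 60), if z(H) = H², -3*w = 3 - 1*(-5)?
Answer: -149996/1875 ≈ -79.998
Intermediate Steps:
w = -8/3 (w = -(3 - 1*(-5))/3 = -(3 + 5)/3 = -⅓*8 = -8/3 ≈ -2.6667)
c(K, Z) = 4/3 (c(K, Z) = -8/3 + 4 = 4/3)
c(8, -10)*(z(1/(12 + 13)) - 60) = 4*((1/(12 + 13))² - 60)/3 = 4*((1/25)² - 60)/3 = 4*(1/625 - 60)/3 = (4/3)*(-37499/625) = -149996/1875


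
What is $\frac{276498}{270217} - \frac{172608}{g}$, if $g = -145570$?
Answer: $\frac{43445714898}{19667744345} \approx 2.209$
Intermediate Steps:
$\frac{276498}{270217} - \frac{172608}{g} = \frac{276498}{270217} - \frac{172608}{-145570} = 276498 \cdot \frac{1}{270217} - - \frac{86304}{72785} = \frac{276498}{270217} + \frac{86304}{72785} = \frac{43445714898}{19667744345}$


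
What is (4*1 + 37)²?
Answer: 1681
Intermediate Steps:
(4*1 + 37)² = (4 + 37)² = 41² = 1681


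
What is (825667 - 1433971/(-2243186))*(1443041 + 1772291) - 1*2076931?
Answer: 270690710143641445/101963 ≈ 2.6548e+12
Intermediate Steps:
(825667 - 1433971/(-2243186))*(1443041 + 1772291) - 1*2076931 = (825667 - 1433971*(-1/2243186))*3215332 - 2076931 = (825667 + 130361/203926)*3215332 - 2076931 = (168375099003/203926)*3215332 - 2076931 = 270690921913756998/101963 - 2076931 = 270690710143641445/101963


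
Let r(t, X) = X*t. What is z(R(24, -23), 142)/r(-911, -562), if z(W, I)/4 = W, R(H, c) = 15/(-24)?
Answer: -5/1023964 ≈ -4.8830e-6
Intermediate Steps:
R(H, c) = -5/8 (R(H, c) = 15*(-1/24) = -5/8)
z(W, I) = 4*W
z(R(24, -23), 142)/r(-911, -562) = (4*(-5/8))/((-562*(-911))) = -5/2/511982 = -5/2*1/511982 = -5/1023964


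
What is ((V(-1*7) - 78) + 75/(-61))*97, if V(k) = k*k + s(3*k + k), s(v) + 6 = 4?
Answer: -190702/61 ≈ -3126.3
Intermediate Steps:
s(v) = -2 (s(v) = -6 + 4 = -2)
V(k) = -2 + k² (V(k) = k*k - 2 = k² - 2 = -2 + k²)
((V(-1*7) - 78) + 75/(-61))*97 = (((-2 + (-1*7)²) - 78) + 75/(-61))*97 = (((-2 + (-7)²) - 78) + 75*(-1/61))*97 = (((-2 + 49) - 78) - 75/61)*97 = ((47 - 78) - 75/61)*97 = (-31 - 75/61)*97 = -1966/61*97 = -190702/61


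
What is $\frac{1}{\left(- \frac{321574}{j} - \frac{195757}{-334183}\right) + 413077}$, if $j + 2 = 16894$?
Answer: $\frac{2822509618}{1165861726556187} \approx 2.421 \cdot 10^{-6}$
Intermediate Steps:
$j = 16892$ ($j = -2 + 16894 = 16892$)
$\frac{1}{\left(- \frac{321574}{j} - \frac{195757}{-334183}\right) + 413077} = \frac{1}{\left(- \frac{321574}{16892} - \frac{195757}{-334183}\right) + 413077} = \frac{1}{\left(\left(-321574\right) \frac{1}{16892} - - \frac{195757}{334183}\right) + 413077} = \frac{1}{\left(- \frac{160787}{8446} + \frac{195757}{334183}\right) + 413077} = \frac{1}{- \frac{52078918399}{2822509618} + 413077} = \frac{1}{\frac{1165861726556187}{2822509618}} = \frac{2822509618}{1165861726556187}$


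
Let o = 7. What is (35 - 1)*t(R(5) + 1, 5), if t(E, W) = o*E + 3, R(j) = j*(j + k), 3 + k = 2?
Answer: 5100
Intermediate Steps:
k = -1 (k = -3 + 2 = -1)
R(j) = j*(-1 + j) (R(j) = j*(j - 1) = j*(-1 + j))
t(E, W) = 3 + 7*E (t(E, W) = 7*E + 3 = 3 + 7*E)
(35 - 1)*t(R(5) + 1, 5) = (35 - 1)*(3 + 7*(5*(-1 + 5) + 1)) = 34*(3 + 7*(5*4 + 1)) = 34*(3 + 7*(20 + 1)) = 34*(3 + 7*21) = 34*(3 + 147) = 34*150 = 5100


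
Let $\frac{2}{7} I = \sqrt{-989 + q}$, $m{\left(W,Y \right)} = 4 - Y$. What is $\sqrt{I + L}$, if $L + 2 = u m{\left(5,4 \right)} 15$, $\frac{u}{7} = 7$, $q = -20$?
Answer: $\frac{\sqrt{-8 + 14 i \sqrt{1009}}}{2} \approx 7.389 + 7.5231 i$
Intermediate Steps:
$u = 49$ ($u = 7 \cdot 7 = 49$)
$I = \frac{7 i \sqrt{1009}}{2}$ ($I = \frac{7 \sqrt{-989 - 20}}{2} = \frac{7 \sqrt{-1009}}{2} = \frac{7 i \sqrt{1009}}{2} \approx 111.18 i$)
$L = -2$ ($L = -2 + 49 \left(4 - 4\right) 15 = -2 + 49 \cdot 0 \cdot 15 = -2 + 0 \cdot 15 = -2 + 0 = -2$)
$\sqrt{I + L} = \sqrt{\frac{7 i \sqrt{1009}}{2} - 2} = \sqrt{-2 + \frac{7 i \sqrt{1009}}{2}}$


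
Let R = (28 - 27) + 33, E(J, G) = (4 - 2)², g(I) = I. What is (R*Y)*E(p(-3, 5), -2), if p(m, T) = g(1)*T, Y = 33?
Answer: 4488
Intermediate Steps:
p(m, T) = T (p(m, T) = 1*T = T)
E(J, G) = 4 (E(J, G) = 2² = 4)
R = 34 (R = 1 + 33 = 34)
(R*Y)*E(p(-3, 5), -2) = (34*33)*4 = 1122*4 = 4488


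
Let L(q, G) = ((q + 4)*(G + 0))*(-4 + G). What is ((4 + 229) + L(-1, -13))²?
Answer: 802816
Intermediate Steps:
L(q, G) = G*(-4 + G)*(4 + q) (L(q, G) = ((4 + q)*G)*(-4 + G) = (G*(4 + q))*(-4 + G) = G*(-4 + G)*(4 + q))
((4 + 229) + L(-1, -13))² = ((4 + 229) - 13*(-16 - 4*(-1) + 4*(-13) - 13*(-1)))² = (233 - 13*(-16 + 4 - 52 + 13))² = (233 - 13*(-51))² = (233 + 663)² = 896² = 802816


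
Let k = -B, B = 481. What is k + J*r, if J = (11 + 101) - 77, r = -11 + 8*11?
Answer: 2214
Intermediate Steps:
k = -481 (k = -1*481 = -481)
r = 77 (r = -11 + 88 = 77)
J = 35 (J = 112 - 77 = 35)
k + J*r = -481 + 35*77 = -481 + 2695 = 2214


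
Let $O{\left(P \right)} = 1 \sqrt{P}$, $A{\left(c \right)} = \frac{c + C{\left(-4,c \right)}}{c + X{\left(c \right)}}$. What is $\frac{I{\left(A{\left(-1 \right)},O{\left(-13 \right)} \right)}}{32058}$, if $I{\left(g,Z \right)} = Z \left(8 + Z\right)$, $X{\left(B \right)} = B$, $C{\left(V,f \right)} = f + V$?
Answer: $- \frac{1}{2466} + \frac{4 i \sqrt{13}}{16029} \approx -0.00040552 + 0.00089976 i$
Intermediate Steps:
$C{\left(V,f \right)} = V + f$
$A{\left(c \right)} = \frac{-4 + 2 c}{2 c}$ ($A{\left(c \right)} = \frac{c + \left(-4 + c\right)}{c + c} = \frac{-4 + 2 c}{2 c}$)
$O{\left(P \right)} = \sqrt{P}$
$\frac{I{\left(A{\left(-1 \right)},O{\left(-13 \right)} \right)}}{32058} = \frac{\sqrt{-13} \left(8 + \sqrt{-13}\right)}{32058} = i \sqrt{13} \left(8 + i \sqrt{13}\right) \frac{1}{32058} = \frac{i \sqrt{13} \left(8 + i \sqrt{13}\right)}{32058}$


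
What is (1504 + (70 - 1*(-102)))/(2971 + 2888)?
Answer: 1676/5859 ≈ 0.28606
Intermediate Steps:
(1504 + (70 - 1*(-102)))/(2971 + 2888) = (1504 + (70 + 102))/5859 = (1504 + 172)*(1/5859) = 1676*(1/5859) = 1676/5859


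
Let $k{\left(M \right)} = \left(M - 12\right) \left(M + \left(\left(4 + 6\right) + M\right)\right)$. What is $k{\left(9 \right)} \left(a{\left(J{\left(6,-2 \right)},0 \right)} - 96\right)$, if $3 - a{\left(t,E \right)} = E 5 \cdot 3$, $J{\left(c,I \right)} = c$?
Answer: $7812$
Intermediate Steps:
$k{\left(M \right)} = \left(-12 + M\right) \left(10 + 2 M\right)$ ($k{\left(M \right)} = \left(-12 + M\right) \left(M + \left(10 + M\right)\right) = \left(-12 + M\right) \left(10 + 2 M\right)$)
$a{\left(t,E \right)} = 3 - 15 E$ ($a{\left(t,E \right)} = 3 - E 5 \cdot 3 = 3 - 5 E 3 = 3 - 15 E$)
$k{\left(9 \right)} \left(a{\left(J{\left(6,-2 \right)},0 \right)} - 96\right) = \left(-120 - 126 + 2 \cdot 9^{2}\right) \left(\left(3 - 0\right) - 96\right) = \left(-120 - 126 + 2 \cdot 81\right) \left(\left(3 + 0\right) - 96\right) = \left(-120 - 126 + 162\right) \left(3 - 96\right) = \left(-84\right) \left(-93\right) = 7812$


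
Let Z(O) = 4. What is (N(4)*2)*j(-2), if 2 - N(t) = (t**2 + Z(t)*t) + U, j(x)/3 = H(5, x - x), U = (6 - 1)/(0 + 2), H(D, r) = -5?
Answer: 975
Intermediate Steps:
U = 5/2 ≈ 2.5000
j(x) = -15 (j(x) = 3*(-5) = -15)
N(t) = -1/2 - t**2 - 4*t (N(t) = 2 - ((t**2 + 4*t) + 5/2) = 2 - (5/2 + t**2 + 4*t) = 2 + (-5/2 - t**2 - 4*t) = -1/2 - t**2 - 4*t)
(N(4)*2)*j(-2) = ((-1/2 - 1*4**2 - 4*4)*2)*(-15) = ((-1/2 - 1*16 - 16)*2)*(-15) = ((-1/2 - 16 - 16)*2)*(-15) = -65/2*2*(-15) = -65*(-15) = 975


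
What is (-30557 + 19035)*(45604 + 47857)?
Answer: -1076857642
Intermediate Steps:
(-30557 + 19035)*(45604 + 47857) = -11522*93461 = -1076857642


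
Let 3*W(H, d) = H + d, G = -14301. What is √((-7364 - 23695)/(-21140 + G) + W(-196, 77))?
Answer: I*√8949146154/15189 ≈ 6.2282*I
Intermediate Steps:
W(H, d) = H/3 + d/3 (W(H, d) = (H + d)/3 = H/3 + d/3)
√((-7364 - 23695)/(-21140 + G) + W(-196, 77)) = √((-7364 - 23695)/(-21140 - 14301) + ((⅓)*(-196) + (⅓)*77)) = √(-31059/(-35441) + (-196/3 + 77/3)) = √(-31059*(-1/35441) - 119/3) = √(4437/5063 - 119/3) = √(-589186/15189) = I*√8949146154/15189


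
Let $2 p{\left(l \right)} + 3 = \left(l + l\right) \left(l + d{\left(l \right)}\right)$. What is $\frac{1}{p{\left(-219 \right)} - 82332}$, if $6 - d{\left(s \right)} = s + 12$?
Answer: $- \frac{2}{162039} \approx -1.2343 \cdot 10^{-5}$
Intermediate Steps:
$d{\left(s \right)} = -6 - s$ ($d{\left(s \right)} = 6 - \left(s + 12\right) = 6 - \left(12 + s\right) = -6 - s$)
$p{\left(l \right)} = - \frac{3}{2} - 6 l$ ($p{\left(l \right)} = - \frac{3}{2} + \frac{\left(l + l\right) \left(l - \left(6 + l\right)\right)}{2} = - \frac{3}{2} + \frac{2 l \left(-6\right)}{2} = - \frac{3}{2} + \frac{\left(-12\right) l}{2} = - \frac{3}{2} - 6 l$)
$\frac{1}{p{\left(-219 \right)} - 82332} = \frac{1}{\left(- \frac{3}{2} - -1314\right) - 82332} = \frac{1}{\left(- \frac{3}{2} + 1314\right) - 82332} = \frac{1}{\frac{2625}{2} - 82332} = \frac{1}{- \frac{162039}{2}} = - \frac{2}{162039}$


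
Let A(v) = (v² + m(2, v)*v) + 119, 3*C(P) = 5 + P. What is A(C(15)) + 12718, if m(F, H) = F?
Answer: 116053/9 ≈ 12895.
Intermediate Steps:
C(P) = 5/3 + P/3 (C(P) = (5 + P)/3 = 5/3 + P/3)
A(v) = 119 + v² + 2*v (A(v) = (v² + 2*v) + 119 = 119 + v² + 2*v)
A(C(15)) + 12718 = (119 + (5/3 + (⅓)*15)² + 2*(5/3 + (⅓)*15)) + 12718 = (119 + (5/3 + 5)² + 2*(5/3 + 5)) + 12718 = (119 + (20/3)² + 2*(20/3)) + 12718 = (119 + 400/9 + 40/3) + 12718 = 1591/9 + 12718 = 116053/9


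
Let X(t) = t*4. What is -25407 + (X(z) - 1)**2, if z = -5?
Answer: -24966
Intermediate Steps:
X(t) = 4*t
-25407 + (X(z) - 1)**2 = -25407 + (4*(-5) - 1)**2 = -25407 + (-20 - 1)**2 = -25407 + (-21)**2 = -25407 + 441 = -24966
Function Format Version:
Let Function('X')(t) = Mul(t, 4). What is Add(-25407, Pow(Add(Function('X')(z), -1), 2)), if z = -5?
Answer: -24966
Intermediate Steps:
Function('X')(t) = Mul(4, t)
Add(-25407, Pow(Add(Function('X')(z), -1), 2)) = Add(-25407, Pow(Add(Mul(4, -5), -1), 2)) = Add(-25407, Pow(Add(-20, -1), 2)) = Add(-25407, Pow(-21, 2)) = Add(-25407, 441) = -24966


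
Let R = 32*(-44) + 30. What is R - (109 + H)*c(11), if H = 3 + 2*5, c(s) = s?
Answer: -2720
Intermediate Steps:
H = 13 (H = 3 + 10 = 13)
R = -1378 (R = -1408 + 30 = -1378)
R - (109 + H)*c(11) = -1378 - (109 + 13)*11 = -1378 - 122*11 = -1378 - 1*1342 = -1378 - 1342 = -2720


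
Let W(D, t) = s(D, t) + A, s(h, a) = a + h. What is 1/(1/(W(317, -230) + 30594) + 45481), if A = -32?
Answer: 30649/1393947170 ≈ 2.1987e-5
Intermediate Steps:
W(D, t) = -32 + D + t (W(D, t) = (t + D) - 32 = (D + t) - 32 = -32 + D + t)
1/(1/(W(317, -230) + 30594) + 45481) = 1/(1/((-32 + 317 - 230) + 30594) + 45481) = 1/(1/(55 + 30594) + 45481) = 1/(1/30649 + 45481) = 1/(1393947170/30649) = 30649/1393947170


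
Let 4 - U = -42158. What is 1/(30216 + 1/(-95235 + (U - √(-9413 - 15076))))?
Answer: 85111456335615/2571727763033289073 - 3*I*√2721/2571727763033289073 ≈ 3.3095e-5 - 6.085e-17*I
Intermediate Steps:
U = 42162 (U = 4 - 1*(-42158) = 4 + 42158 = 42162)
1/(30216 + 1/(-95235 + (U - √(-9413 - 15076)))) = 1/(30216 + 1/(-95235 + (42162 - √(-9413 - 15076)))) = 1/(30216 + 1/(-95235 + (42162 - √(-24489)))) = 1/(30216 + 1/(-95235 + (42162 - 3*I*√2721))) = 1/(30216 + 1/(-53073 - 3*I*√2721))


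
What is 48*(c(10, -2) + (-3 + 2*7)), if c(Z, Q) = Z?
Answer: 1008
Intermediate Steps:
48*(c(10, -2) + (-3 + 2*7)) = 48*(10 + (-3 + 2*7)) = 48*(10 + (-3 + 14)) = 48*(10 + 11) = 48*21 = 1008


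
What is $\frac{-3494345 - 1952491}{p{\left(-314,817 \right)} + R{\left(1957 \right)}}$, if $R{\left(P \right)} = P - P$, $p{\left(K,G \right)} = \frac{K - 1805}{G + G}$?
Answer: $\frac{8900130024}{2119} \approx 4.2002 \cdot 10^{6}$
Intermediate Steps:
$p{\left(K,G \right)} = \frac{-1805 + K}{2 G}$
$R{\left(P \right)} = 0$
$\frac{-3494345 - 1952491}{p{\left(-314,817 \right)} + R{\left(1957 \right)}} = \frac{-3494345 - 1952491}{\frac{-1805 - 314}{2 \cdot 817} + 0} = - \frac{5446836}{\frac{1}{2} \cdot \frac{1}{817} \left(-2119\right) + 0} = - \frac{5446836}{- \frac{2119}{1634} + 0} = - \frac{5446836}{- \frac{2119}{1634}} = \left(-5446836\right) \left(- \frac{1634}{2119}\right) = \frac{8900130024}{2119}$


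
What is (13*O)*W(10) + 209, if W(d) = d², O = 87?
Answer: 113309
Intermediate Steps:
(13*O)*W(10) + 209 = (13*87)*10² + 209 = 1131*100 + 209 = 113100 + 209 = 113309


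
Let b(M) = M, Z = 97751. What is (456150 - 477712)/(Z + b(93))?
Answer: -10781/48922 ≈ -0.22037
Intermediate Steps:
(456150 - 477712)/(Z + b(93)) = (456150 - 477712)/(97751 + 93) = -21562/97844 = -21562*1/97844 = -10781/48922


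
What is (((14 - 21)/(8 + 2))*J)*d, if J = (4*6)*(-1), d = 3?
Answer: 252/5 ≈ 50.400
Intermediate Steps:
J = -24 (J = 24*(-1) = -24)
(((14 - 21)/(8 + 2))*J)*d = (((14 - 21)/(8 + 2))*(-24))*3 = (-7/10*(-24))*3 = (-7*1/10*(-24))*3 = -7/10*(-24)*3 = (84/5)*3 = 252/5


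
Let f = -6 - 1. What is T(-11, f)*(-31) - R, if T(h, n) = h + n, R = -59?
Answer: 617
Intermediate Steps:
f = -7
T(-11, f)*(-31) - R = (-11 - 7)*(-31) - 1*(-59) = -18*(-31) + 59 = 558 + 59 = 617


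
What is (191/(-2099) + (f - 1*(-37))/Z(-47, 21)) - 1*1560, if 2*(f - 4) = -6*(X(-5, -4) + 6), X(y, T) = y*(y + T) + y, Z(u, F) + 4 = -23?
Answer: -88211434/56673 ≈ -1556.5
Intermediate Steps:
Z(u, F) = -27 (Z(u, F) = -4 - 23 = -27)
X(y, T) = y + y*(T + y) (X(y, T) = y*(T + y) + y = y + y*(T + y))
f = -134 (f = 4 + (-6*(-5*(1 - 4 - 5) + 6))/2 = 4 + (-6*(-5*(-8) + 6))/2 = 4 + (-6*(40 + 6))/2 = 4 + (-6*46)/2 = 4 + (1/2)*(-276) = 4 - 138 = -134)
(191/(-2099) + (f - 1*(-37))/Z(-47, 21)) - 1*1560 = (191/(-2099) + (-134 - 1*(-37))/(-27)) - 1*1560 = (191*(-1/2099) + (-134 + 37)*(-1/27)) - 1560 = (-191/2099 - 97*(-1/27)) - 1560 = (-191/2099 + 97/27) - 1560 = 198446/56673 - 1560 = -88211434/56673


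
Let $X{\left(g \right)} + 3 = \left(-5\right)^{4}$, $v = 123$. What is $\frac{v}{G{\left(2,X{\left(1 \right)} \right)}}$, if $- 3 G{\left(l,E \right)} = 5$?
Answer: $- \frac{369}{5} \approx -73.8$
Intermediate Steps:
$X{\left(g \right)} = 622$ ($X{\left(g \right)} = -3 + \left(-5\right)^{4} = -3 + 625 = 622$)
$G{\left(l,E \right)} = - \frac{5}{3}$ ($G{\left(l,E \right)} = \left(- \frac{1}{3}\right) 5 = - \frac{5}{3}$)
$\frac{v}{G{\left(2,X{\left(1 \right)} \right)}} = \frac{123}{- \frac{5}{3}} = 123 \left(- \frac{3}{5}\right) = - \frac{369}{5}$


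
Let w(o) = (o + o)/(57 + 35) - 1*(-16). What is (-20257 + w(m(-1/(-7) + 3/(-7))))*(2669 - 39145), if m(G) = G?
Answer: 118868061752/161 ≈ 7.3831e+8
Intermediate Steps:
w(o) = 16 + o/46 (w(o) = (2*o)/92 + 16 = (2*o)*(1/92) + 16 = o/46 + 16 = 16 + o/46)
(-20257 + w(m(-1/(-7) + 3/(-7))))*(2669 - 39145) = (-20257 + (16 + (-1/(-7) + 3/(-7))/46))*(2669 - 39145) = (-20257 + (16 + (-1*(-⅐) + 3*(-⅐))/46))*(-36476) = (-20257 + (16 + (⅐ - 3/7)/46))*(-36476) = (-20257 + (16 + (1/46)*(-2/7)))*(-36476) = (-20257 + (16 - 1/161))*(-36476) = (-20257 + 2575/161)*(-36476) = -3258802/161*(-36476) = 118868061752/161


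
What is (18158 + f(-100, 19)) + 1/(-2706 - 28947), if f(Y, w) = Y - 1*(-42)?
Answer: 572919299/31653 ≈ 18100.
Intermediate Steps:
f(Y, w) = 42 + Y (f(Y, w) = Y + 42 = 42 + Y)
(18158 + f(-100, 19)) + 1/(-2706 - 28947) = (18158 + (42 - 100)) + 1/(-2706 - 28947) = (18158 - 58) + 1/(-31653) = 18100 - 1/31653 = 572919299/31653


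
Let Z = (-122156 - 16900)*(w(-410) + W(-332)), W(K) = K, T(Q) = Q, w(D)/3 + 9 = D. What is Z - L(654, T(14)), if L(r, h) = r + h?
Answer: 220959316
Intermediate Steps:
w(D) = -27 + 3*D
L(r, h) = h + r
Z = 220959984 (Z = (-122156 - 16900)*((-27 + 3*(-410)) - 332) = -139056*((-27 - 1230) - 332) = -139056*(-1257 - 332) = -139056*(-1589) = 220959984)
Z - L(654, T(14)) = 220959984 - (14 + 654) = 220959984 - 1*668 = 220959984 - 668 = 220959316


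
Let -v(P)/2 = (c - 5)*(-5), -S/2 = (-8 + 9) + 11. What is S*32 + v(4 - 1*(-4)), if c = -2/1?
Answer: -838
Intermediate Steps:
S = -24 (S = -2*((-8 + 9) + 11) = -2*(1 + 11) = -2*12 = -24)
c = -2 (c = -2*1 = -2)
v(P) = -70 (v(P) = -2*(-2 - 5)*(-5) = -(-14)*(-5) = -2*35 = -70)
S*32 + v(4 - 1*(-4)) = -24*32 - 70 = -768 - 70 = -838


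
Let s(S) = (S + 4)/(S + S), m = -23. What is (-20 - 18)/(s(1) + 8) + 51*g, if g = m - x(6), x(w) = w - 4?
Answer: -26851/21 ≈ -1278.6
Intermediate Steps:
x(w) = -4 + w
s(S) = (4 + S)/(2*S) (s(S) = (4 + S)/((2*S)) = (4 + S)*(1/(2*S)) = (4 + S)/(2*S))
g = -25 (g = -23 - (-4 + 6) = -23 - 1*2 = -23 - 2 = -25)
(-20 - 18)/(s(1) + 8) + 51*g = (-20 - 18)/((½)*(4 + 1)/1 + 8) + 51*(-25) = -38/((½)*1*5 + 8) - 1275 = -38/(5/2 + 8) - 1275 = -38/21/2 - 1275 = -38*2/21 - 1275 = -76/21 - 1275 = -26851/21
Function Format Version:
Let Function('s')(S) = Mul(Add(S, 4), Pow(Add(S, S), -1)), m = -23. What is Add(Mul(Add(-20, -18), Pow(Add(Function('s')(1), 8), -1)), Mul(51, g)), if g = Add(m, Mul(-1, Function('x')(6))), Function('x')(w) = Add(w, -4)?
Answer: Rational(-26851, 21) ≈ -1278.6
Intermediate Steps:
Function('x')(w) = Add(-4, w)
Function('s')(S) = Mul(Rational(1, 2), Pow(S, -1), Add(4, S)) (Function('s')(S) = Mul(Add(4, S), Pow(Mul(2, S), -1)) = Mul(Add(4, S), Mul(Rational(1, 2), Pow(S, -1))) = Mul(Rational(1, 2), Pow(S, -1), Add(4, S)))
g = -25 (g = Add(-23, Mul(-1, Add(-4, 6))) = Add(-23, Mul(-1, 2)) = Add(-23, -2) = -25)
Add(Mul(Add(-20, -18), Pow(Add(Function('s')(1), 8), -1)), Mul(51, g)) = Add(Mul(Add(-20, -18), Pow(Add(Mul(Rational(1, 2), Pow(1, -1), Add(4, 1)), 8), -1)), Mul(51, -25)) = Add(Mul(-38, Pow(Add(Mul(Rational(1, 2), 1, 5), 8), -1)), -1275) = Add(Mul(-38, Pow(Add(Rational(5, 2), 8), -1)), -1275) = Add(Mul(-38, Pow(Rational(21, 2), -1)), -1275) = Add(Mul(-38, Rational(2, 21)), -1275) = Add(Rational(-76, 21), -1275) = Rational(-26851, 21)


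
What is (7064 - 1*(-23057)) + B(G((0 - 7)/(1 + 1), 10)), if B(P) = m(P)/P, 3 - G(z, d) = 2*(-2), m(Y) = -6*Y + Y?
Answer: 30116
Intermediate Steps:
m(Y) = -5*Y
G(z, d) = 7 (G(z, d) = 3 - 2*(-2) = 3 - 1*(-4) = 3 + 4 = 7)
B(P) = -5 (B(P) = (-5*P)/P = -5)
(7064 - 1*(-23057)) + B(G((0 - 7)/(1 + 1), 10)) = (7064 - 1*(-23057)) - 5 = (7064 + 23057) - 5 = 30121 - 5 = 30116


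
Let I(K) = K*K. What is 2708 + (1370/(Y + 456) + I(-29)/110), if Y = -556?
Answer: 148607/55 ≈ 2701.9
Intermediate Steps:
I(K) = K²
2708 + (1370/(Y + 456) + I(-29)/110) = 2708 + (1370/(-556 + 456) + (-29)²/110) = 2708 + (1370/(-100) + 841*(1/110)) = 2708 + (1370*(-1/100) + 841/110) = 2708 + (-137/10 + 841/110) = 2708 - 333/55 = 148607/55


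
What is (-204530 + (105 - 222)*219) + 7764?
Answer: -222389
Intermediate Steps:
(-204530 + (105 - 222)*219) + 7764 = (-204530 - 117*219) + 7764 = (-204530 - 25623) + 7764 = -230153 + 7764 = -222389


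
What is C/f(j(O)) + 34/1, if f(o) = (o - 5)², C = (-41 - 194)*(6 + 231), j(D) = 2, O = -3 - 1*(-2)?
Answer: -18463/3 ≈ -6154.3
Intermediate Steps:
O = -1 (O = -3 + 2 = -1)
C = -55695 (C = -235*237 = -55695)
f(o) = (-5 + o)²
C/f(j(O)) + 34/1 = -55695/(-5 + 2)² + 34/1 = -55695/((-3)²) + 34*1 = -55695/9 + 34 = -55695*⅑ + 34 = -18565/3 + 34 = -18463/3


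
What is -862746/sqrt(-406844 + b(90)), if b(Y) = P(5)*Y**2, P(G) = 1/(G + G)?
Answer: 431373*I*sqrt(406034)/203017 ≈ 1353.9*I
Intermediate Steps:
P(G) = 1/(2*G)
b(Y) = Y**2/10 (b(Y) = ((1/2)/5)*Y**2 = ((1/2)*(1/5))*Y**2 = Y**2/10)
-862746/sqrt(-406844 + b(90)) = -862746/sqrt(-406844 + (1/10)*90**2) = -862746/sqrt(-406844 + (1/10)*8100) = -862746/sqrt(-406844 + 810) = -862746*(-I*sqrt(406034)/406034) = -(-431373)*I*sqrt(406034)/203017 = 431373*I*sqrt(406034)/203017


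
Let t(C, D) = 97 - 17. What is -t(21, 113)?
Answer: -80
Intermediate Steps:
t(C, D) = 80
-t(21, 113) = -1*80 = -80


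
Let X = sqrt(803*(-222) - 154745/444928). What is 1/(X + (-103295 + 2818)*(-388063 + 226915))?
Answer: 7204126280153088/116646818047846852204626041 - 16*I*sqrt(137850668512634)/116646818047846852204626041 ≈ 6.176e-11 - 1.6105e-18*I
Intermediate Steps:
X = I*sqrt(137850668512634)/27808 (X = sqrt(-178266 - 154745*1/444928) = sqrt(-178266 - 154745/444928) = sqrt(-79315689593/444928) = I*sqrt(137850668512634)/27808 ≈ 422.22*I)
1/(X + (-103295 + 2818)*(-388063 + 226915)) = 1/(I*sqrt(137850668512634)/27808 + (-103295 + 2818)*(-388063 + 226915)) = 1/(I*sqrt(137850668512634)/27808 - 100477*(-161148)) = 1/(I*sqrt(137850668512634)/27808 + 16191667596) = 1/(16191667596 + I*sqrt(137850668512634)/27808)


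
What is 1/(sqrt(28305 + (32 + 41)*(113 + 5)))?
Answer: sqrt(36919)/36919 ≈ 0.0052045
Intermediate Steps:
1/(sqrt(28305 + (32 + 41)*(113 + 5))) = 1/(sqrt(28305 + 73*118)) = 1/(sqrt(28305 + 8614)) = 1/(sqrt(36919)) = sqrt(36919)/36919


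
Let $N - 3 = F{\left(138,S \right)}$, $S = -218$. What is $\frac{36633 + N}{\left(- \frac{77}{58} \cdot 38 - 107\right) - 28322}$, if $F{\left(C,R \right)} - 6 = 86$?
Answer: $- \frac{133139}{103238} \approx -1.2896$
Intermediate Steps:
$F{\left(C,R \right)} = 92$ ($F{\left(C,R \right)} = 6 + 86 = 92$)
$N = 95$ ($N = 3 + 92 = 95$)
$\frac{36633 + N}{\left(- \frac{77}{58} \cdot 38 - 107\right) - 28322} = \frac{36633 + 95}{\left(- \frac{77}{58} \cdot 38 - 107\right) - 28322} = \frac{36728}{\left(\left(-77\right) \frac{1}{58} \cdot 38 - 107\right) - 28322} = \frac{36728}{\left(\left(- \frac{77}{58}\right) 38 - 107\right) - 28322} = \frac{36728}{\left(- \frac{1463}{29} - 107\right) - 28322} = \frac{36728}{- \frac{4566}{29} - 28322} = \frac{36728}{- \frac{825904}{29}} = 36728 \left(- \frac{29}{825904}\right) = - \frac{133139}{103238}$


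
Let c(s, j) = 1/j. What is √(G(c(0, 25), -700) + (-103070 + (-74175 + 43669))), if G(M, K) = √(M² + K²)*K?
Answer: 2*√(-33394 - 7*√306250001) ≈ 789.67*I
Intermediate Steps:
G(M, K) = K*√(K² + M²) (G(M, K) = √(K² + M²)*K = K*√(K² + M²))
√(G(c(0, 25), -700) + (-103070 + (-74175 + 43669))) = √(-700*√((-700)² + (1/25)²) + (-103070 + (-74175 + 43669))) = √(-700*√(490000 + (1/25)²) + (-103070 - 30506)) = √(-700*√(490000 + 1/625) - 133576) = √(-28*√306250001 - 133576) = √(-133576 - 28*√306250001)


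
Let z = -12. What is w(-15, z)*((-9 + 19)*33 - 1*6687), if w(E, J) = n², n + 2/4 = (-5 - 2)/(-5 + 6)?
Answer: -1430325/4 ≈ -3.5758e+5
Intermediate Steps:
n = -15/2 (n = -½ + (-5 - 2)/(-5 + 6) = -½ - 7/1 = -½ - 7*1 = -½ - 7 = -15/2 ≈ -7.5000)
w(E, J) = 225/4 (w(E, J) = (-15/2)² = 225/4)
w(-15, z)*((-9 + 19)*33 - 1*6687) = 225*((-9 + 19)*33 - 1*6687)/4 = 225*(10*33 - 6687)/4 = 225*(330 - 6687)/4 = (225/4)*(-6357) = -1430325/4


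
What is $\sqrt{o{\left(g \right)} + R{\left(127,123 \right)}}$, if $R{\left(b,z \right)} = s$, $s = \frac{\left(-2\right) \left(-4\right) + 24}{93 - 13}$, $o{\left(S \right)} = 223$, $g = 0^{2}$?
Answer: $\frac{\sqrt{5585}}{5} \approx 14.947$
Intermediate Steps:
$g = 0$
$s = \frac{2}{5}$ ($s = \frac{8 + 24}{80} = 32 \cdot \frac{1}{80} = \frac{2}{5} \approx 0.4$)
$R{\left(b,z \right)} = \frac{2}{5}$
$\sqrt{o{\left(g \right)} + R{\left(127,123 \right)}} = \sqrt{223 + \frac{2}{5}} = \sqrt{\frac{1117}{5}} = \frac{\sqrt{5585}}{5}$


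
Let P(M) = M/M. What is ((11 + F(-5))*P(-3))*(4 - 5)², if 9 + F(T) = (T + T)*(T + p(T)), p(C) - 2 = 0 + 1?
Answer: 22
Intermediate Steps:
p(C) = 3 (p(C) = 2 + (0 + 1) = 2 + 1 = 3)
F(T) = -9 + 2*T*(3 + T) (F(T) = -9 + (T + T)*(T + 3) = -9 + (2*T)*(3 + T) = -9 + 2*T*(3 + T))
P(M) = 1
((11 + F(-5))*P(-3))*(4 - 5)² = ((11 + (-9 + 2*(-5)² + 6*(-5)))*1)*(4 - 5)² = ((11 + (-9 + 2*25 - 30))*1)*(-1)² = ((11 + (-9 + 50 - 30))*1)*1 = ((11 + 11)*1)*1 = (22*1)*1 = 22*1 = 22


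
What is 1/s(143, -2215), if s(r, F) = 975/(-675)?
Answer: -9/13 ≈ -0.69231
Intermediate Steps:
s(r, F) = -13/9 (s(r, F) = 975*(-1/675) = -13/9)
1/s(143, -2215) = 1/(-13/9) = -9/13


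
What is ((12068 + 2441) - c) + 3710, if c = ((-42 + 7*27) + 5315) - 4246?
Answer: 17003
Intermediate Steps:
c = 1216 (c = ((-42 + 189) + 5315) - 4246 = (147 + 5315) - 4246 = 5462 - 4246 = 1216)
((12068 + 2441) - c) + 3710 = ((12068 + 2441) - 1*1216) + 3710 = (14509 - 1216) + 3710 = 13293 + 3710 = 17003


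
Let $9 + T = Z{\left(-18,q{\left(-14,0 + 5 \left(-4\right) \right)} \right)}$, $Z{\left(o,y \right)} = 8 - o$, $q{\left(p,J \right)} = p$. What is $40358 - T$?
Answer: $40341$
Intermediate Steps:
$T = 17$ ($T = -9 + \left(8 - -18\right) = -9 + \left(8 + 18\right) = -9 + 26 = 17$)
$40358 - T = 40358 - 17 = 40341$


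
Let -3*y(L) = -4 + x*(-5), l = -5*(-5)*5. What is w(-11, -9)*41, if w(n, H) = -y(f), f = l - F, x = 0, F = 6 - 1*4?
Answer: -164/3 ≈ -54.667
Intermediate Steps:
l = 125 (l = 25*5 = 125)
F = 2 (F = 6 - 4 = 2)
f = 123 (f = 125 - 1*2 = 125 - 2 = 123)
y(L) = 4/3 (y(L) = -(-4 + 0*(-5))/3 = -(-4 + 0)/3 = -⅓*(-4) = 4/3)
w(n, H) = -4/3 (w(n, H) = -1*4/3 = -4/3)
w(-11, -9)*41 = -4/3*41 = -164/3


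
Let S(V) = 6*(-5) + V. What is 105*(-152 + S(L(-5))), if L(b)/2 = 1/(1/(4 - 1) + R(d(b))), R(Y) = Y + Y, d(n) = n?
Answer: -554820/29 ≈ -19132.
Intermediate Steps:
R(Y) = 2*Y
L(b) = 2/(1/3 + 2*b) (L(b) = 2/(1/(4 - 1) + 2*b) = 2/(1/3 + 2*b))
S(V) = -30 + V
105*(-152 + S(L(-5))) = 105*(-152 + (-30 + 6/(1 + 6*(-5)))) = 105*(-152 + (-30 + 6/(1 - 30))) = 105*(-152 + (-30 + 6/(-29))) = 105*(-152 + (-30 + 6*(-1/29))) = 105*(-152 + (-30 - 6/29)) = 105*(-152 - 876/29) = 105*(-5284/29) = -554820/29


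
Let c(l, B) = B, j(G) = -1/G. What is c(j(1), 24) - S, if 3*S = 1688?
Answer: -1616/3 ≈ -538.67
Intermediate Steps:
S = 1688/3 (S = (⅓)*1688 = 1688/3 ≈ 562.67)
c(j(1), 24) - S = 24 - 1*1688/3 = 24 - 1688/3 = -1616/3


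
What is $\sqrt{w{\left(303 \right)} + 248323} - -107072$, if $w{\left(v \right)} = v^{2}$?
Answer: $107072 + 2 \sqrt{85033} \approx 1.0766 \cdot 10^{5}$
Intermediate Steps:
$\sqrt{w{\left(303 \right)} + 248323} - -107072 = \sqrt{303^{2} + 248323} - -107072 = \sqrt{91809 + 248323} + 107072 = \sqrt{340132} + 107072 = 2 \sqrt{85033} + 107072 = 107072 + 2 \sqrt{85033}$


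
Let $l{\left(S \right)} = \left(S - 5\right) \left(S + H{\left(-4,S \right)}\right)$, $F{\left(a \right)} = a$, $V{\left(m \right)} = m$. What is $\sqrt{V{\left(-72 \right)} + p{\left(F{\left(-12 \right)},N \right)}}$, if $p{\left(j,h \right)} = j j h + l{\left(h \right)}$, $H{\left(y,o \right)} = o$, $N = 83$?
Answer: $2 \sqrt{6207} \approx 157.57$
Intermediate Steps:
$l{\left(S \right)} = 2 S \left(-5 + S\right)$ ($l{\left(S \right)} = \left(S - 5\right) \left(S + S\right) = \left(-5 + S\right) 2 S = 2 S \left(-5 + S\right)$)
$p{\left(j,h \right)} = h j^{2} + 2 h \left(-5 + h\right)$ ($p{\left(j,h \right)} = j j h + 2 h \left(-5 + h\right) = j^{2} h + 2 h \left(-5 + h\right) = h j^{2} + 2 h \left(-5 + h\right)$)
$\sqrt{V{\left(-72 \right)} + p{\left(F{\left(-12 \right)},N \right)}} = \sqrt{-72 + 83 \left(-10 + \left(-12\right)^{2} + 2 \cdot 83\right)} = \sqrt{-72 + 83 \left(-10 + 144 + 166\right)} = \sqrt{-72 + 83 \cdot 300} = \sqrt{-72 + 24900} = \sqrt{24828} = 2 \sqrt{6207}$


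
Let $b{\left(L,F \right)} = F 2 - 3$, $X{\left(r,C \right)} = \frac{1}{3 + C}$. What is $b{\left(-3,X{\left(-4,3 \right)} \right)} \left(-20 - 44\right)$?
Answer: $\frac{512}{3} \approx 170.67$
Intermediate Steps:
$b{\left(L,F \right)} = -3 + 2 F$ ($b{\left(L,F \right)} = 2 F - 3 = -3 + 2 F$)
$b{\left(-3,X{\left(-4,3 \right)} \right)} \left(-20 - 44\right) = \left(-3 + \frac{2}{3 + 3}\right) \left(-20 - 44\right) = \left(-3 + \frac{2}{6}\right) \left(-64\right) = \left(-3 + 2 \cdot \frac{1}{6}\right) \left(-64\right) = \left(-3 + \frac{1}{3}\right) \left(-64\right) = \left(- \frac{8}{3}\right) \left(-64\right) = \frac{512}{3}$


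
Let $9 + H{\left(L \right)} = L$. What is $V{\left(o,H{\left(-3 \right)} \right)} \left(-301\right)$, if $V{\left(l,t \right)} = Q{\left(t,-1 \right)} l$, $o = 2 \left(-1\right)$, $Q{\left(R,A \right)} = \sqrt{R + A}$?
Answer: $602 i \sqrt{13} \approx 2170.5 i$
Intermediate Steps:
$H{\left(L \right)} = -9 + L$
$Q{\left(R,A \right)} = \sqrt{A + R}$
$o = -2$
$V{\left(l,t \right)} = l \sqrt{-1 + t}$ ($V{\left(l,t \right)} = \sqrt{-1 + t} l = l \sqrt{-1 + t}$)
$V{\left(o,H{\left(-3 \right)} \right)} \left(-301\right) = - 2 \sqrt{-1 - 12} \left(-301\right) = - 2 \sqrt{-13} \left(-301\right) = - 2 i \sqrt{13} \left(-301\right) = 602 i \sqrt{13}$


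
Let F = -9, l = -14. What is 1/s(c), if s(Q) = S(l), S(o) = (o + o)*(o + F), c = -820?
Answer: 1/644 ≈ 0.0015528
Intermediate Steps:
S(o) = 2*o*(-9 + o) (S(o) = (o + o)*(o - 9) = (2*o)*(-9 + o) = 2*o*(-9 + o))
s(Q) = 644 (s(Q) = 2*(-14)*(-9 - 14) = 2*(-14)*(-23) = 644)
1/s(c) = 1/644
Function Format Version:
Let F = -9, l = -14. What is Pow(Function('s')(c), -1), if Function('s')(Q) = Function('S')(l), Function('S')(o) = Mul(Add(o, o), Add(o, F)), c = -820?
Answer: Rational(1, 644) ≈ 0.0015528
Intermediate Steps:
Function('S')(o) = Mul(2, o, Add(-9, o)) (Function('S')(o) = Mul(Add(o, o), Add(o, -9)) = Mul(Mul(2, o), Add(-9, o)) = Mul(2, o, Add(-9, o)))
Function('s')(Q) = 644 (Function('s')(Q) = Mul(2, -14, Add(-9, -14)) = Mul(2, -14, -23) = 644)
Pow(Function('s')(c), -1) = Pow(644, -1) = Rational(1, 644)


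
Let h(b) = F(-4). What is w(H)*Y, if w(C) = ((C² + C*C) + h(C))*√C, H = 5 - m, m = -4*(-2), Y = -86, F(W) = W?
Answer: -1204*I*√3 ≈ -2085.4*I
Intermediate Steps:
h(b) = -4
m = 8
H = -3 (H = 5 - 1*8 = 5 - 8 = -3)
w(C) = √C*(-4 + 2*C²) (w(C) = ((C² + C*C) - 4)*√C = ((C² + C²) - 4)*√C = (2*C² - 4)*√C = (-4 + 2*C²)*√C = √C*(-4 + 2*C²))
w(H)*Y = (2*√(-3)*(-2 + (-3)²))*(-86) = (2*(I*√3)*(-2 + 9))*(-86) = (2*(I*√3)*7)*(-86) = (14*I*√3)*(-86) = -1204*I*√3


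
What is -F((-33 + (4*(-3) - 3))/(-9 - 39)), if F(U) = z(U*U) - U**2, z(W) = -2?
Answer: 3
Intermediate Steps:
F(U) = -2 - U**2
-F((-33 + (4*(-3) - 3))/(-9 - 39)) = -(-2 - ((-33 + (4*(-3) - 3))/(-9 - 39))**2) = -(-2 - ((-33 + (-12 - 3))/(-48))**2) = -(-2 - ((-33 - 15)*(-1/48))**2) = -(-2 - (-48*(-1/48))**2) = -(-2 - 1*1**2) = -(-2 - 1*1) = -(-2 - 1) = -1*(-3) = 3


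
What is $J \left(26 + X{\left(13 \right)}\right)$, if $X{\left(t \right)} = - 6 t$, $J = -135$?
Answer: $7020$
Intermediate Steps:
$J \left(26 + X{\left(13 \right)}\right) = - 135 \left(26 - 78\right) = \left(-135\right) \left(-52\right) = 7020$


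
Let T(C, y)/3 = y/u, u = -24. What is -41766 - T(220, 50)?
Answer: -167039/4 ≈ -41760.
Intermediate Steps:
T(C, y) = -y/8 (T(C, y) = 3*(y/(-24)) = 3*(y*(-1/24)) = 3*(-y/24) = -y/8)
-41766 - T(220, 50) = -41766 - (-1)*50/8 = -41766 - 1*(-25/4) = -41766 + 25/4 = -167039/4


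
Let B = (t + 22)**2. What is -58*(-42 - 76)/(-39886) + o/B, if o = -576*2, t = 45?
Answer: -38335694/89524127 ≈ -0.42822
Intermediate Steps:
B = 4489 (B = (45 + 22)**2 = 67**2 = 4489)
o = -1152
-58*(-42 - 76)/(-39886) + o/B = -58*(-42 - 76)/(-39886) - 1152/4489 = -58*(-118)*(-1/39886) - 1152*1/4489 = 6844*(-1/39886) - 1152/4489 = -3422/19943 - 1152/4489 = -38335694/89524127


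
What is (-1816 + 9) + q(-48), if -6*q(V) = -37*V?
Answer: -2103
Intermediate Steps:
q(V) = 37*V/6 (q(V) = -(-37)*V/6 = 37*V/6)
(-1816 + 9) + q(-48) = (-1816 + 9) + (37/6)*(-48) = -1807 - 296 = -2103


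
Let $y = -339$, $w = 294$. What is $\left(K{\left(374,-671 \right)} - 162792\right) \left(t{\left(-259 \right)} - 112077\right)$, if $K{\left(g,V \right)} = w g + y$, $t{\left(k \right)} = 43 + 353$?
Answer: $5938637175$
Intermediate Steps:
$t{\left(k \right)} = 396$
$K{\left(g,V \right)} = -339 + 294 g$ ($K{\left(g,V \right)} = 294 g - 339 = -339 + 294 g$)
$\left(K{\left(374,-671 \right)} - 162792\right) \left(t{\left(-259 \right)} - 112077\right) = \left(\left(-339 + 294 \cdot 374\right) - 162792\right) \left(396 - 112077\right) = \left(\left(-339 + 109956\right) - 162792\right) \left(-111681\right) = \left(109617 - 162792\right) \left(-111681\right) = \left(-53175\right) \left(-111681\right) = 5938637175$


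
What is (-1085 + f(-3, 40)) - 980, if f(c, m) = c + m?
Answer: -2028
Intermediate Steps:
(-1085 + f(-3, 40)) - 980 = (-1085 + (-3 + 40)) - 980 = (-1085 + 37) - 980 = -1048 - 980 = -2028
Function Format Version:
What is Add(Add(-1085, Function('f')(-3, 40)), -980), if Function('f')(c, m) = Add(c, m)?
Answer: -2028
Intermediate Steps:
Add(Add(-1085, Function('f')(-3, 40)), -980) = Add(Add(-1085, Add(-3, 40)), -980) = Add(Add(-1085, 37), -980) = Add(-1048, -980) = -2028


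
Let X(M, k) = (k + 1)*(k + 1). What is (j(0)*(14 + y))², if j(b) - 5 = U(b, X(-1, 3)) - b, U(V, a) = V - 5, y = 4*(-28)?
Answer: 0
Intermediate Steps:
y = -112
X(M, k) = (1 + k)² (X(M, k) = (1 + k)*(1 + k) = (1 + k)²)
U(V, a) = -5 + V
j(b) = 0 (j(b) = 5 + ((-5 + b) - b) = 5 - 5 = 0)
(j(0)*(14 + y))² = (0*(14 - 112))² = (0*(-98))² = 0² = 0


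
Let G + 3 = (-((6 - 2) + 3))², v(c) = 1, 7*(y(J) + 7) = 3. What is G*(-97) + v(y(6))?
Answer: -4461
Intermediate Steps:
y(J) = -46/7 (y(J) = -7 + (⅐)*3 = -7 + 3/7 = -46/7)
G = 46 (G = -3 + (-((6 - 2) + 3))² = -3 + (-(4 + 3))² = -3 + (-1*7)² = -3 + (-7)² = -3 + 49 = 46)
G*(-97) + v(y(6)) = 46*(-97) + 1 = -4462 + 1 = -4461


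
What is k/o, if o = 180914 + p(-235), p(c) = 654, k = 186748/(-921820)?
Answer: -46687/41843253440 ≈ -1.1158e-6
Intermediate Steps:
k = -46687/230455 (k = 186748*(-1/921820) = -46687/230455 ≈ -0.20259)
o = 181568 (o = 180914 + 654 = 181568)
k/o = -46687/230455/181568 = -46687/230455*1/181568 = -46687/41843253440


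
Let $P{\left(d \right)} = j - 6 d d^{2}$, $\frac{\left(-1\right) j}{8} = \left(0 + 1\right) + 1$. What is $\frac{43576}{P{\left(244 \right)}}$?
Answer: $- \frac{5447}{10895090} \approx -0.00049995$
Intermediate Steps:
$j = -16$ ($j = - 8 \left(\left(0 + 1\right) + 1\right) = - 8 \left(1 + 1\right) = \left(-8\right) 2 = -16$)
$P{\left(d \right)} = -16 - 6 d^{3}$ ($P{\left(d \right)} = -16 - 6 d d^{2} = -16 - 6 d^{3}$)
$\frac{43576}{P{\left(244 \right)}} = \frac{43576}{-16 - 6 \cdot 244^{3}} = \frac{43576}{-16 - 87160704} = \frac{43576}{-87160720} = 43576 \left(- \frac{1}{87160720}\right) = - \frac{5447}{10895090}$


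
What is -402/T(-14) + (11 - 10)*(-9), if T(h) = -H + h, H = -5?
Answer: 107/3 ≈ 35.667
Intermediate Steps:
T(h) = 5 + h (T(h) = -1*(-5) + h = 5 + h)
-402/T(-14) + (11 - 10)*(-9) = -402/(5 - 14) + (11 - 10)*(-9) = -402/(-9) + 1*(-9) = -402*(-1/9) - 9 = 134/3 - 9 = 107/3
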